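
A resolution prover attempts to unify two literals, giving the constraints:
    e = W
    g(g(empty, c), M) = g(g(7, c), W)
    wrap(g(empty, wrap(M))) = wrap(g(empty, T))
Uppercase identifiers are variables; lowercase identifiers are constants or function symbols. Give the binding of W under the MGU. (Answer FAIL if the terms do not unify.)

FAIL

Bind W := e; substituting into the one remaining equation that mentions W gives: g(g(empty, c), M) = g(g(7, c), e).
Decompose g/2: g(empty, c) = g(7, c),  M = e.
Decompose g/2: empty = 7,  c = c.
Clash: constants empty and 7 differ; no unifier exists.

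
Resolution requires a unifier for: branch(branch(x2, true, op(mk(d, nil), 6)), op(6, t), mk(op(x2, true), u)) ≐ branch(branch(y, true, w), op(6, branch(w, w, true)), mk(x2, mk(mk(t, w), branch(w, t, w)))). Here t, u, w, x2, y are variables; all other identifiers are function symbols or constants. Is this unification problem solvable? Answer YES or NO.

NO

Decompose branch/3: branch(x2, true, op(mk(d, nil), 6)) ≐ branch(y, true, w),  op(6, t) ≐ op(6, branch(w, w, true)),  mk(op(x2, true), u) ≐ mk(x2, mk(mk(t, w), branch(w, t, w))).
Decompose branch/3: x2 ≐ y,  true ≐ true,  op(mk(d, nil), 6) ≐ w.
Bind x2 := y; substituting into the one remaining equation that mentions x2 gives: mk(op(y, true), u) ≐ mk(y, mk(mk(t, w), branch(w, t, w))).
Delete trivial equation true ≐ true.
Bind w := op(mk(d, nil), 6); substituting into the remaining equations gives: op(6, t) ≐ op(6, branch(op(mk(d, nil), 6), op(mk(d, nil), 6), true)),  mk(op(y, true), u) ≐ mk(y, mk(mk(t, op(mk(d, nil), 6)), branch(op(mk(d, nil), 6), t, op(mk(d, nil), 6)))).
Decompose op/2: 6 ≐ 6,  t ≐ branch(op(mk(d, nil), 6), op(mk(d, nil), 6), true).
Delete trivial equation 6 ≐ 6.
Bind t := branch(op(mk(d, nil), 6), op(mk(d, nil), 6), true); substituting into the remaining equation gives: mk(op(y, true), u) ≐ mk(y, mk(mk(branch(op(mk(d, nil), 6), op(mk(d, nil), 6), true), op(mk(d, nil), 6)), branch(op(mk(d, nil), 6), branch(op(mk(d, nil), 6), op(mk(d, nil), 6), true), op(mk(d, nil), 6)))).
Decompose mk/2: op(y, true) ≐ y,  u ≐ mk(mk(branch(op(mk(d, nil), 6), op(mk(d, nil), 6), true), op(mk(d, nil), 6)), branch(op(mk(d, nil), 6), branch(op(mk(d, nil), 6), op(mk(d, nil), 6), true), op(mk(d, nil), 6))).
Occurs check fails: y occurs in op(y, true); the equation y ≐ op(y, true) has no finite solution.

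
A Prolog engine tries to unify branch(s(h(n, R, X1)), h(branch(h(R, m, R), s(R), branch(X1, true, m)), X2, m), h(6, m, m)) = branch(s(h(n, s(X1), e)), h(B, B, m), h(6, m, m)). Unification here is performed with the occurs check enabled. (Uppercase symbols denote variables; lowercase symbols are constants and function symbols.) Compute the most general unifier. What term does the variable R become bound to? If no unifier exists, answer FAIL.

s(e)

Decompose branch/3: s(h(n, R, X1)) = s(h(n, s(X1), e)),  h(branch(h(R, m, R), s(R), branch(X1, true, m)), X2, m) = h(B, B, m),  h(6, m, m) = h(6, m, m).
Decompose s/1: h(n, R, X1) = h(n, s(X1), e).
Decompose h/3: n = n,  R = s(X1),  X1 = e.
Delete trivial equation n = n.
Bind R := s(X1); substituting into the one remaining equation that mentions R gives: h(branch(h(s(X1), m, s(X1)), s(s(X1)), branch(X1, true, m)), X2, m) = h(B, B, m).
Bind X1 := e; substituting into the one remaining equation that mentions X1 gives: h(branch(h(s(e), m, s(e)), s(s(e)), branch(e, true, m)), X2, m) = h(B, B, m). Substituting into the earlier binding gives R := s(e).
Decompose h/3: branch(h(s(e), m, s(e)), s(s(e)), branch(e, true, m)) = B,  X2 = B,  m = m.
Bind B := branch(h(s(e), m, s(e)), s(s(e)), branch(e, true, m)); substituting into the one remaining equation that mentions B gives: X2 = branch(h(s(e), m, s(e)), s(s(e)), branch(e, true, m)).
Bind X2 := branch(h(s(e), m, s(e)), s(s(e)), branch(e, true, m)); no other remaining equation mentions X2.
Delete trivial equation m = m.
Delete trivial equation h(6, m, m) = h(6, m, m).
MGU = { R -> s(e), X1 -> e, B -> branch(h(s(e), m, s(e)), s(s(e)), branch(e, true, m)), X2 -> branch(h(s(e), m, s(e)), s(s(e)), branch(e, true, m)) }, so R -> s(e).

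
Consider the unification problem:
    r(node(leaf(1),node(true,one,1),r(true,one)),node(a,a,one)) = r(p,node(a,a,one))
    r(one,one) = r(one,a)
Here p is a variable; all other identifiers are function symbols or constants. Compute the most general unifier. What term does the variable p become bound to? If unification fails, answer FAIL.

Decompose r/2: node(leaf(1),node(true,one,1),r(true,one)) = p,  node(a,a,one) = node(a,a,one).
Bind p := node(leaf(1),node(true,one,1),r(true,one)); no other remaining equation mentions p.
Delete trivial equation node(a,a,one) = node(a,a,one).
Decompose r/2: one = one,  one = a.
Delete trivial equation one = one.
Clash: constants one and a differ; no unifier exists.

FAIL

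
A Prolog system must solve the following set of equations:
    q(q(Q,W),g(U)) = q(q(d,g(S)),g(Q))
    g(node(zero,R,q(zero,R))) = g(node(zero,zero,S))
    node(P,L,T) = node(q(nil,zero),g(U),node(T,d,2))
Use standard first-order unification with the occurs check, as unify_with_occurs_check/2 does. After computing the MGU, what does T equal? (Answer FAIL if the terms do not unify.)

Decompose q/2: q(Q,W) = q(d,g(S)),  g(U) = g(Q).
Decompose q/2: Q = d,  W = g(S).
Bind Q := d; substituting into the one remaining equation that mentions Q gives: g(U) = g(d).
Bind W := g(S); no other remaining equation mentions W.
Decompose g/1: U = d.
Bind U := d; substituting into the one remaining equation that mentions U gives: node(P,L,T) = node(q(nil,zero),g(d),node(T,d,2)).
Decompose g/1: node(zero,R,q(zero,R)) = node(zero,zero,S).
Decompose node/3: zero = zero,  R = zero,  q(zero,R) = S.
Delete trivial equation zero = zero.
Bind R := zero; substituting into the one remaining equation that mentions R gives: q(zero,zero) = S.
Bind S := q(zero,zero); no other remaining equation mentions S. Substituting into the earlier binding gives W := g(q(zero,zero)).
Decompose node/3: P = q(nil,zero),  L = g(d),  T = node(T,d,2).
Bind P := q(nil,zero); no other remaining equation mentions P.
Bind L := g(d); no other remaining equation mentions L.
Occurs check fails: T occurs in node(T,d,2); the equation T = node(T,d,2) has no finite solution.

FAIL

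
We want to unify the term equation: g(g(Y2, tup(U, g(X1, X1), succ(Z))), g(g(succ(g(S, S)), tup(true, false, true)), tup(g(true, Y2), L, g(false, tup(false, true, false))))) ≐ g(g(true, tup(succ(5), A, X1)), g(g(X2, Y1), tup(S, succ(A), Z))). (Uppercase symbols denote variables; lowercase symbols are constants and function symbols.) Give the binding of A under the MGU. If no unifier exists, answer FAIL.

g(succ(g(false, tup(false, true, false))), succ(g(false, tup(false, true, false))))

Decompose g/2: g(Y2, tup(U, g(X1, X1), succ(Z))) ≐ g(true, tup(succ(5), A, X1)),  g(g(succ(g(S, S)), tup(true, false, true)), tup(g(true, Y2), L, g(false, tup(false, true, false)))) ≐ g(g(X2, Y1), tup(S, succ(A), Z)).
Decompose g/2: Y2 ≐ true,  tup(U, g(X1, X1), succ(Z)) ≐ tup(succ(5), A, X1).
Bind Y2 := true; substituting into the one remaining equation that mentions Y2 gives: g(g(succ(g(S, S)), tup(true, false, true)), tup(g(true, true), L, g(false, tup(false, true, false)))) ≐ g(g(X2, Y1), tup(S, succ(A), Z)).
Decompose tup/3: U ≐ succ(5),  g(X1, X1) ≐ A,  succ(Z) ≐ X1.
Bind U := succ(5); no other remaining equation mentions U.
Bind A := g(X1, X1); substituting into the one remaining equation that mentions A gives: g(g(succ(g(S, S)), tup(true, false, true)), tup(g(true, true), L, g(false, tup(false, true, false)))) ≐ g(g(X2, Y1), tup(S, succ(g(X1, X1)), Z)).
Bind X1 := succ(Z); substituting into the remaining equation gives: g(g(succ(g(S, S)), tup(true, false, true)), tup(g(true, true), L, g(false, tup(false, true, false)))) ≐ g(g(X2, Y1), tup(S, succ(g(succ(Z), succ(Z))), Z)). Substituting into the earlier binding gives A := g(succ(Z), succ(Z)).
Decompose g/2: g(succ(g(S, S)), tup(true, false, true)) ≐ g(X2, Y1),  tup(g(true, true), L, g(false, tup(false, true, false))) ≐ tup(S, succ(g(succ(Z), succ(Z))), Z).
Decompose g/2: succ(g(S, S)) ≐ X2,  tup(true, false, true) ≐ Y1.
Bind X2 := succ(g(S, S)); no other remaining equation mentions X2.
Bind Y1 := tup(true, false, true); no other remaining equation mentions Y1.
Decompose tup/3: g(true, true) ≐ S,  L ≐ succ(g(succ(Z), succ(Z))),  g(false, tup(false, true, false)) ≐ Z.
Bind S := g(true, true); no other remaining equation mentions S. Substituting into the earlier binding gives X2 := succ(g(g(true, true), g(true, true))).
Bind L := succ(g(succ(Z), succ(Z))); no other remaining equation mentions L.
Bind Z := g(false, tup(false, true, false)). Substituting into the earlier bindings gives A := g(succ(g(false, tup(false, true, false))), succ(g(false, tup(false, true, false)))), X1 := succ(g(false, tup(false, true, false))), L := succ(g(succ(g(false, tup(false, true, false))), succ(g(false, tup(false, true, false))))).
MGU = { Y2 ↦ true, U ↦ succ(5), A ↦ g(succ(g(false, tup(false, true, false))), succ(g(false, tup(false, true, false)))), X1 ↦ succ(g(false, tup(false, true, false))), X2 ↦ succ(g(g(true, true), g(true, true))), Y1 ↦ tup(true, false, true), S ↦ g(true, true), L ↦ succ(g(succ(g(false, tup(false, true, false))), succ(g(false, tup(false, true, false))))), Z ↦ g(false, tup(false, true, false)) }, so A ↦ g(succ(g(false, tup(false, true, false))), succ(g(false, tup(false, true, false)))).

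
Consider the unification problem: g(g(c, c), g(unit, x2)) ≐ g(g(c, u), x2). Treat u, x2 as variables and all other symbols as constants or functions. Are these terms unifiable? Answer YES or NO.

Decompose g/2: g(c, c) ≐ g(c, u),  g(unit, x2) ≐ x2.
Decompose g/2: c ≐ c,  c ≐ u.
Delete trivial equation c ≐ c.
Bind u := c; no other remaining equation mentions u.
Occurs check fails: x2 occurs in g(unit, x2); the equation x2 ≐ g(unit, x2) has no finite solution.

NO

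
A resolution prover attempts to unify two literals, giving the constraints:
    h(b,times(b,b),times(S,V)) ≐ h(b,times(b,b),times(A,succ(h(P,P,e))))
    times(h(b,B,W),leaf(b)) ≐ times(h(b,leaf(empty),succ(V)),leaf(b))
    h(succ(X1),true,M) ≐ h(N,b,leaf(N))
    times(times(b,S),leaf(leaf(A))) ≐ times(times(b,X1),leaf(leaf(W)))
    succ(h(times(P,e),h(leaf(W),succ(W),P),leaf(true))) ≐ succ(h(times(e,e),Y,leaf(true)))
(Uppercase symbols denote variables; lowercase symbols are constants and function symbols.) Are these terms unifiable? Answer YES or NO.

Decompose h/3: b ≐ b,  times(b,b) ≐ times(b,b),  times(S,V) ≐ times(A,succ(h(P,P,e))).
Delete trivial equation b ≐ b.
Delete trivial equation times(b,b) ≐ times(b,b).
Decompose times/2: S ≐ A,  V ≐ succ(h(P,P,e)).
Bind S := A; substituting into the one remaining equation that mentions S gives: times(times(b,A),leaf(leaf(A))) ≐ times(times(b,X1),leaf(leaf(W))).
Bind V := succ(h(P,P,e)); substituting into the one remaining equation that mentions V gives: times(h(b,B,W),leaf(b)) ≐ times(h(b,leaf(empty),succ(succ(h(P,P,e)))),leaf(b)).
Decompose times/2: h(b,B,W) ≐ h(b,leaf(empty),succ(succ(h(P,P,e)))),  leaf(b) ≐ leaf(b).
Decompose h/3: b ≐ b,  B ≐ leaf(empty),  W ≐ succ(succ(h(P,P,e))).
Delete trivial equation b ≐ b.
Bind B := leaf(empty); no other remaining equation mentions B.
Bind W := succ(succ(h(P,P,e))); substituting into the 2 remaining equations that mention W gives: times(times(b,A),leaf(leaf(A))) ≐ times(times(b,X1),leaf(leaf(succ(succ(h(P,P,e)))))),  succ(h(times(P,e),h(leaf(succ(succ(h(P,P,e)))),succ(succ(succ(h(P,P,e)))),P),leaf(true))) ≐ succ(h(times(e,e),Y,leaf(true))).
Delete trivial equation leaf(b) ≐ leaf(b).
Decompose h/3: succ(X1) ≐ N,  true ≐ b,  M ≐ leaf(N).
Bind N := succ(X1); substituting into the one remaining equation that mentions N gives: M ≐ leaf(succ(X1)).
Clash: constants true and b differ; no unifier exists.

NO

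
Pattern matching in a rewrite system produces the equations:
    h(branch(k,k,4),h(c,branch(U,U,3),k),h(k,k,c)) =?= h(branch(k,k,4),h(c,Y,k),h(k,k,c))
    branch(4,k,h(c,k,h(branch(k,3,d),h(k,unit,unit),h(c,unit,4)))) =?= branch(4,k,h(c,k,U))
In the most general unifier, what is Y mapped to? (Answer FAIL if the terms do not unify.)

Decompose h/3: branch(k,k,4) =?= branch(k,k,4),  h(c,branch(U,U,3),k) =?= h(c,Y,k),  h(k,k,c) =?= h(k,k,c).
Delete trivial equation branch(k,k,4) =?= branch(k,k,4).
Decompose h/3: c =?= c,  branch(U,U,3) =?= Y,  k =?= k.
Delete trivial equation c =?= c.
Bind Y := branch(U,U,3); no other remaining equation mentions Y.
Delete trivial equation k =?= k.
Delete trivial equation h(k,k,c) =?= h(k,k,c).
Decompose branch/3: 4 =?= 4,  k =?= k,  h(c,k,h(branch(k,3,d),h(k,unit,unit),h(c,unit,4))) =?= h(c,k,U).
Delete trivial equation 4 =?= 4.
Delete trivial equation k =?= k.
Decompose h/3: c =?= c,  k =?= k,  h(branch(k,3,d),h(k,unit,unit),h(c,unit,4)) =?= U.
Delete trivial equation c =?= c.
Delete trivial equation k =?= k.
Bind U := h(branch(k,3,d),h(k,unit,unit),h(c,unit,4)). Substituting into the earlier binding gives Y := branch(h(branch(k,3,d),h(k,unit,unit),h(c,unit,4)),h(branch(k,3,d),h(k,unit,unit),h(c,unit,4)),3).
MGU = { Y ↦ branch(h(branch(k,3,d),h(k,unit,unit),h(c,unit,4)),h(branch(k,3,d),h(k,unit,unit),h(c,unit,4)),3), U ↦ h(branch(k,3,d),h(k,unit,unit),h(c,unit,4)) }, so Y ↦ branch(h(branch(k,3,d),h(k,unit,unit),h(c,unit,4)),h(branch(k,3,d),h(k,unit,unit),h(c,unit,4)),3).

branch(h(branch(k,3,d),h(k,unit,unit),h(c,unit,4)),h(branch(k,3,d),h(k,unit,unit),h(c,unit,4)),3)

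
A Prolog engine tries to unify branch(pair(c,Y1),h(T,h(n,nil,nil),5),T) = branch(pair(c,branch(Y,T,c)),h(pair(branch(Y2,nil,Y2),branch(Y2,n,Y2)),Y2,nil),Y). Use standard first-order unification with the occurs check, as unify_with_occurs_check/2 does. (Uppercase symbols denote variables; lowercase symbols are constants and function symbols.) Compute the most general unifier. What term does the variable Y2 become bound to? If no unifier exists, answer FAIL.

FAIL

Decompose branch/3: pair(c,Y1) = pair(c,branch(Y,T,c)),  h(T,h(n,nil,nil),5) = h(pair(branch(Y2,nil,Y2),branch(Y2,n,Y2)),Y2,nil),  T = Y.
Decompose pair/2: c = c,  Y1 = branch(Y,T,c).
Delete trivial equation c = c.
Bind Y1 := branch(Y,T,c); no other remaining equation mentions Y1.
Decompose h/3: T = pair(branch(Y2,nil,Y2),branch(Y2,n,Y2)),  h(n,nil,nil) = Y2,  5 = nil.
Bind T := pair(branch(Y2,nil,Y2),branch(Y2,n,Y2)); substituting into the one remaining equation that mentions T gives: pair(branch(Y2,nil,Y2),branch(Y2,n,Y2)) = Y. Substituting into the earlier binding gives Y1 := branch(Y,pair(branch(Y2,nil,Y2),branch(Y2,n,Y2)),c).
Bind Y2 := h(n,nil,nil); substituting into the one remaining equation that mentions Y2 gives: pair(branch(h(n,nil,nil),nil,h(n,nil,nil)),branch(h(n,nil,nil),n,h(n,nil,nil))) = Y. Substituting into the earlier bindings gives Y1 := branch(Y,pair(branch(h(n,nil,nil),nil,h(n,nil,nil)),branch(h(n,nil,nil),n,h(n,nil,nil))),c), T := pair(branch(h(n,nil,nil),nil,h(n,nil,nil)),branch(h(n,nil,nil),n,h(n,nil,nil))).
Clash: constants 5 and nil differ; no unifier exists.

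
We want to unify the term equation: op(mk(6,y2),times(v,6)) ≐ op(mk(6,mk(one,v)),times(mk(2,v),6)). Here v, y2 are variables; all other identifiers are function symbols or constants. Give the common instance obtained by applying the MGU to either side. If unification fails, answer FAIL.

Decompose op/2: mk(6,y2) ≐ mk(6,mk(one,v)),  times(v,6) ≐ times(mk(2,v),6).
Decompose mk/2: 6 ≐ 6,  y2 ≐ mk(one,v).
Delete trivial equation 6 ≐ 6.
Bind y2 := mk(one,v); no other remaining equation mentions y2.
Decompose times/2: v ≐ mk(2,v),  6 ≐ 6.
Occurs check fails: v occurs in mk(2,v); the equation v ≐ mk(2,v) has no finite solution.

FAIL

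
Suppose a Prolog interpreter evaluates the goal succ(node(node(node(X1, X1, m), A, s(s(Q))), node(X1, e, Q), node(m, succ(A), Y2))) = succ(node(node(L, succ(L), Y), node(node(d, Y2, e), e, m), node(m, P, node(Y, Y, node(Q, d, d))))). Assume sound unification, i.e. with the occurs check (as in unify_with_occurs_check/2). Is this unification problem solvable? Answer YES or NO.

YES

Decompose succ/1: node(node(node(X1, X1, m), A, s(s(Q))), node(X1, e, Q), node(m, succ(A), Y2)) = node(node(L, succ(L), Y), node(node(d, Y2, e), e, m), node(m, P, node(Y, Y, node(Q, d, d)))).
Decompose node/3: node(node(X1, X1, m), A, s(s(Q))) = node(L, succ(L), Y),  node(X1, e, Q) = node(node(d, Y2, e), e, m),  node(m, succ(A), Y2) = node(m, P, node(Y, Y, node(Q, d, d))).
Decompose node/3: node(X1, X1, m) = L,  A = succ(L),  s(s(Q)) = Y.
Bind L := node(X1, X1, m); substituting into the one remaining equation that mentions L gives: A = succ(node(X1, X1, m)).
Bind A := succ(node(X1, X1, m)); substituting into the one remaining equation that mentions A gives: node(m, succ(succ(node(X1, X1, m))), Y2) = node(m, P, node(Y, Y, node(Q, d, d))).
Bind Y := s(s(Q)); substituting into the one remaining equation that mentions Y gives: node(m, succ(succ(node(X1, X1, m))), Y2) = node(m, P, node(s(s(Q)), s(s(Q)), node(Q, d, d))).
Decompose node/3: X1 = node(d, Y2, e),  e = e,  Q = m.
Bind X1 := node(d, Y2, e); substituting into the one remaining equation that mentions X1 gives: node(m, succ(succ(node(node(d, Y2, e), node(d, Y2, e), m))), Y2) = node(m, P, node(s(s(Q)), s(s(Q)), node(Q, d, d))). Substituting into the earlier bindings gives L := node(node(d, Y2, e), node(d, Y2, e), m), A := succ(node(node(d, Y2, e), node(d, Y2, e), m)).
Delete trivial equation e = e.
Bind Q := m; substituting into the remaining equation gives: node(m, succ(succ(node(node(d, Y2, e), node(d, Y2, e), m))), Y2) = node(m, P, node(s(s(m)), s(s(m)), node(m, d, d))). Substituting into the earlier binding gives Y := s(s(m)).
Decompose node/3: m = m,  succ(succ(node(node(d, Y2, e), node(d, Y2, e), m))) = P,  Y2 = node(s(s(m)), s(s(m)), node(m, d, d)).
Delete trivial equation m = m.
Bind P := succ(succ(node(node(d, Y2, e), node(d, Y2, e), m))); no other remaining equation mentions P.
Bind Y2 := node(s(s(m)), s(s(m)), node(m, d, d)). Substituting into the earlier bindings gives L := node(node(d, node(s(s(m)), s(s(m)), node(m, d, d)), e), node(d, node(s(s(m)), s(s(m)), node(m, d, d)), e), m), A := succ(node(node(d, node(s(s(m)), s(s(m)), node(m, d, d)), e), node(d, node(s(s(m)), s(s(m)), node(m, d, d)), e), m)), X1 := node(d, node(s(s(m)), s(s(m)), node(m, d, d)), e), P := succ(succ(node(node(d, node(s(s(m)), s(s(m)), node(m, d, d)), e), node(d, node(s(s(m)), s(s(m)), node(m, d, d)), e), m))).
No equations remain and no clash or occurs-check failure arose, so a unifier exists.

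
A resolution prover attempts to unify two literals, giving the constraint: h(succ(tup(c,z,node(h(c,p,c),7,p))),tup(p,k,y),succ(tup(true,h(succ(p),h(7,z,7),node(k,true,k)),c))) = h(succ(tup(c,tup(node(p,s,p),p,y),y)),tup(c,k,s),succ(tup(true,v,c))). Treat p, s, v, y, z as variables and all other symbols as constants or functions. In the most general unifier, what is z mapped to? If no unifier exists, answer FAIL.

Decompose h/3: succ(tup(c,z,node(h(c,p,c),7,p))) = succ(tup(c,tup(node(p,s,p),p,y),y)),  tup(p,k,y) = tup(c,k,s),  succ(tup(true,h(succ(p),h(7,z,7),node(k,true,k)),c)) = succ(tup(true,v,c)).
Decompose succ/1: tup(c,z,node(h(c,p,c),7,p)) = tup(c,tup(node(p,s,p),p,y),y).
Decompose tup/3: c = c,  z = tup(node(p,s,p),p,y),  node(h(c,p,c),7,p) = y.
Delete trivial equation c = c.
Bind z := tup(node(p,s,p),p,y); substituting into the one remaining equation that mentions z gives: succ(tup(true,h(succ(p),h(7,tup(node(p,s,p),p,y),7),node(k,true,k)),c)) = succ(tup(true,v,c)).
Bind y := node(h(c,p,c),7,p); substituting into the remaining equations gives: tup(p,k,node(h(c,p,c),7,p)) = tup(c,k,s),  succ(tup(true,h(succ(p),h(7,tup(node(p,s,p),p,node(h(c,p,c),7,p)),7),node(k,true,k)),c)) = succ(tup(true,v,c)). Substituting into the earlier binding gives z := tup(node(p,s,p),p,node(h(c,p,c),7,p)).
Decompose tup/3: p = c,  k = k,  node(h(c,p,c),7,p) = s.
Bind p := c; substituting into the 2 remaining equations that mention p gives: node(h(c,c,c),7,c) = s,  succ(tup(true,h(succ(c),h(7,tup(node(c,s,c),c,node(h(c,c,c),7,c)),7),node(k,true,k)),c)) = succ(tup(true,v,c)). Substituting into the earlier bindings gives z := tup(node(c,s,c),c,node(h(c,c,c),7,c)), y := node(h(c,c,c),7,c).
Delete trivial equation k = k.
Bind s := node(h(c,c,c),7,c); substituting into the remaining equation gives: succ(tup(true,h(succ(c),h(7,tup(node(c,node(h(c,c,c),7,c),c),c,node(h(c,c,c),7,c)),7),node(k,true,k)),c)) = succ(tup(true,v,c)). Substituting into the earlier binding gives z := tup(node(c,node(h(c,c,c),7,c),c),c,node(h(c,c,c),7,c)).
Decompose succ/1: tup(true,h(succ(c),h(7,tup(node(c,node(h(c,c,c),7,c),c),c,node(h(c,c,c),7,c)),7),node(k,true,k)),c) = tup(true,v,c).
Decompose tup/3: true = true,  h(succ(c),h(7,tup(node(c,node(h(c,c,c),7,c),c),c,node(h(c,c,c),7,c)),7),node(k,true,k)) = v,  c = c.
Delete trivial equation true = true.
Bind v := h(succ(c),h(7,tup(node(c,node(h(c,c,c),7,c),c),c,node(h(c,c,c),7,c)),7),node(k,true,k)); no other remaining equation mentions v.
Delete trivial equation c = c.
MGU = { z := tup(node(c,node(h(c,c,c),7,c),c),c,node(h(c,c,c),7,c)), y := node(h(c,c,c),7,c), p := c, s := node(h(c,c,c),7,c), v := h(succ(c),h(7,tup(node(c,node(h(c,c,c),7,c),c),c,node(h(c,c,c),7,c)),7),node(k,true,k)) }, so z := tup(node(c,node(h(c,c,c),7,c),c),c,node(h(c,c,c),7,c)).

tup(node(c,node(h(c,c,c),7,c),c),c,node(h(c,c,c),7,c))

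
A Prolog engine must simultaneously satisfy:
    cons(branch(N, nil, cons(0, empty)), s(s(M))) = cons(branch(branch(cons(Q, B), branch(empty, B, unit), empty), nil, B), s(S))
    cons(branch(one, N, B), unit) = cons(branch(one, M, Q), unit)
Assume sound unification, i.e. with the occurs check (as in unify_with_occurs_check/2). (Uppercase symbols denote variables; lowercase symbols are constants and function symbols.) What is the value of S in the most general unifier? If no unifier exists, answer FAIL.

s(branch(cons(cons(0, empty), cons(0, empty)), branch(empty, cons(0, empty), unit), empty))

Decompose cons/2: branch(N, nil, cons(0, empty)) = branch(branch(cons(Q, B), branch(empty, B, unit), empty), nil, B),  s(s(M)) = s(S).
Decompose branch/3: N = branch(cons(Q, B), branch(empty, B, unit), empty),  nil = nil,  cons(0, empty) = B.
Bind N := branch(cons(Q, B), branch(empty, B, unit), empty); substituting into the one remaining equation that mentions N gives: cons(branch(one, branch(cons(Q, B), branch(empty, B, unit), empty), B), unit) = cons(branch(one, M, Q), unit).
Delete trivial equation nil = nil.
Bind B := cons(0, empty); substituting into the one remaining equation that mentions B gives: cons(branch(one, branch(cons(Q, cons(0, empty)), branch(empty, cons(0, empty), unit), empty), cons(0, empty)), unit) = cons(branch(one, M, Q), unit). Substituting into the earlier binding gives N := branch(cons(Q, cons(0, empty)), branch(empty, cons(0, empty), unit), empty).
Decompose s/1: s(M) = S.
Bind S := s(M); no other remaining equation mentions S.
Decompose cons/2: branch(one, branch(cons(Q, cons(0, empty)), branch(empty, cons(0, empty), unit), empty), cons(0, empty)) = branch(one, M, Q),  unit = unit.
Decompose branch/3: one = one,  branch(cons(Q, cons(0, empty)), branch(empty, cons(0, empty), unit), empty) = M,  cons(0, empty) = Q.
Delete trivial equation one = one.
Bind M := branch(cons(Q, cons(0, empty)), branch(empty, cons(0, empty), unit), empty); no other remaining equation mentions M. Substituting into the earlier binding gives S := s(branch(cons(Q, cons(0, empty)), branch(empty, cons(0, empty), unit), empty)).
Bind Q := cons(0, empty); no other remaining equation mentions Q. Substituting into the earlier bindings gives N := branch(cons(cons(0, empty), cons(0, empty)), branch(empty, cons(0, empty), unit), empty), S := s(branch(cons(cons(0, empty), cons(0, empty)), branch(empty, cons(0, empty), unit), empty)), M := branch(cons(cons(0, empty), cons(0, empty)), branch(empty, cons(0, empty), unit), empty).
Delete trivial equation unit = unit.
MGU = { N = branch(cons(cons(0, empty), cons(0, empty)), branch(empty, cons(0, empty), unit), empty), B = cons(0, empty), S = s(branch(cons(cons(0, empty), cons(0, empty)), branch(empty, cons(0, empty), unit), empty)), M = branch(cons(cons(0, empty), cons(0, empty)), branch(empty, cons(0, empty), unit), empty), Q = cons(0, empty) }, so S = s(branch(cons(cons(0, empty), cons(0, empty)), branch(empty, cons(0, empty), unit), empty)).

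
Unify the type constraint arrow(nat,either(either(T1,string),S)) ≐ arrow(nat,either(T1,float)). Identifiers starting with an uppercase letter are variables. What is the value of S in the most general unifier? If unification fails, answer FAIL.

Decompose arrow/2: nat ≐ nat,  either(either(T1,string),S) ≐ either(T1,float).
Delete trivial equation nat ≐ nat.
Decompose either/2: either(T1,string) ≐ T1,  S ≐ float.
Occurs check fails: T1 occurs in either(T1,string); the equation T1 ≐ either(T1,string) has no finite solution.

FAIL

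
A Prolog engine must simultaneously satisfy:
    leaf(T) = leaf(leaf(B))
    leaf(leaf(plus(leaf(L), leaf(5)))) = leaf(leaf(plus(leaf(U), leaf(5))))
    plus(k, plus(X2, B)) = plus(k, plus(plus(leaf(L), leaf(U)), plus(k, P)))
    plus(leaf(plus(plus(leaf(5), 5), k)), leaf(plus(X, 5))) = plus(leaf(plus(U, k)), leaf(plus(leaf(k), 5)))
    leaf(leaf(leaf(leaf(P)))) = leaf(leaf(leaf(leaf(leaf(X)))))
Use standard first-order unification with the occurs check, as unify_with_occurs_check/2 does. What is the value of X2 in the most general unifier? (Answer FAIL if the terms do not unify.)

plus(leaf(plus(leaf(5), 5)), leaf(plus(leaf(5), 5)))

Decompose leaf/1: T = leaf(B).
Bind T := leaf(B); no other remaining equation mentions T.
Decompose leaf/1: leaf(plus(leaf(L), leaf(5))) = leaf(plus(leaf(U), leaf(5))).
Decompose leaf/1: plus(leaf(L), leaf(5)) = plus(leaf(U), leaf(5)).
Decompose plus/2: leaf(L) = leaf(U),  leaf(5) = leaf(5).
Decompose leaf/1: L = U.
Bind L := U; substituting into the one remaining equation that mentions L gives: plus(k, plus(X2, B)) = plus(k, plus(plus(leaf(U), leaf(U)), plus(k, P))).
Delete trivial equation leaf(5) = leaf(5).
Decompose plus/2: k = k,  plus(X2, B) = plus(plus(leaf(U), leaf(U)), plus(k, P)).
Delete trivial equation k = k.
Decompose plus/2: X2 = plus(leaf(U), leaf(U)),  B = plus(k, P).
Bind X2 := plus(leaf(U), leaf(U)); no other remaining equation mentions X2.
Bind B := plus(k, P); no other remaining equation mentions B. Substituting into the earlier binding gives T := leaf(plus(k, P)).
Decompose plus/2: leaf(plus(plus(leaf(5), 5), k)) = leaf(plus(U, k)),  leaf(plus(X, 5)) = leaf(plus(leaf(k), 5)).
Decompose leaf/1: plus(plus(leaf(5), 5), k) = plus(U, k).
Decompose plus/2: plus(leaf(5), 5) = U,  k = k.
Bind U := plus(leaf(5), 5); no other remaining equation mentions U. Substituting into the earlier bindings gives L := plus(leaf(5), 5), X2 := plus(leaf(plus(leaf(5), 5)), leaf(plus(leaf(5), 5))).
Delete trivial equation k = k.
Decompose leaf/1: plus(X, 5) = plus(leaf(k), 5).
Decompose plus/2: X = leaf(k),  5 = 5.
Bind X := leaf(k); substituting into the one remaining equation that mentions X gives: leaf(leaf(leaf(leaf(P)))) = leaf(leaf(leaf(leaf(leaf(leaf(k)))))).
Delete trivial equation 5 = 5.
Decompose leaf/1: leaf(leaf(leaf(P))) = leaf(leaf(leaf(leaf(leaf(k))))).
Decompose leaf/1: leaf(leaf(P)) = leaf(leaf(leaf(leaf(k)))).
Decompose leaf/1: leaf(P) = leaf(leaf(leaf(k))).
Decompose leaf/1: P = leaf(leaf(k)).
Bind P := leaf(leaf(k)). Substituting into the earlier bindings gives T := leaf(plus(k, leaf(leaf(k)))), B := plus(k, leaf(leaf(k))).
MGU = { T -> leaf(plus(k, leaf(leaf(k)))), L -> plus(leaf(5), 5), X2 -> plus(leaf(plus(leaf(5), 5)), leaf(plus(leaf(5), 5))), B -> plus(k, leaf(leaf(k))), U -> plus(leaf(5), 5), X -> leaf(k), P -> leaf(leaf(k)) }, so X2 -> plus(leaf(plus(leaf(5), 5)), leaf(plus(leaf(5), 5))).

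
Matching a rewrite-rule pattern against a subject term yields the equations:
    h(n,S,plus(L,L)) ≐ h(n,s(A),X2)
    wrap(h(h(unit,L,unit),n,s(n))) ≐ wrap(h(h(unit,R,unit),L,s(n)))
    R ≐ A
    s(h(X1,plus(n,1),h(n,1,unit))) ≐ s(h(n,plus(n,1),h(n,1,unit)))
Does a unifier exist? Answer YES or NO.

Decompose h/3: n ≐ n,  S ≐ s(A),  plus(L,L) ≐ X2.
Delete trivial equation n ≐ n.
Bind S := s(A); no other remaining equation mentions S.
Bind X2 := plus(L,L); no other remaining equation mentions X2.
Decompose wrap/1: h(h(unit,L,unit),n,s(n)) ≐ h(h(unit,R,unit),L,s(n)).
Decompose h/3: h(unit,L,unit) ≐ h(unit,R,unit),  n ≐ L,  s(n) ≐ s(n).
Decompose h/3: unit ≐ unit,  L ≐ R,  unit ≐ unit.
Delete trivial equation unit ≐ unit.
Bind L := R; substituting into the one remaining equation that mentions L gives: n ≐ R. Substituting into the earlier binding gives X2 := plus(R,R).
Delete trivial equation unit ≐ unit.
Bind R := n; substituting into the one remaining equation that mentions R gives: n ≐ A. Substituting into the earlier bindings gives X2 := plus(n,n), L := n.
Delete trivial equation s(n) ≐ s(n).
Bind A := n; no other remaining equation mentions A. Substituting into the earlier binding gives S := s(n).
Decompose s/1: h(X1,plus(n,1),h(n,1,unit)) ≐ h(n,plus(n,1),h(n,1,unit)).
Decompose h/3: X1 ≐ n,  plus(n,1) ≐ plus(n,1),  h(n,1,unit) ≐ h(n,1,unit).
Bind X1 := n; no other remaining equation mentions X1.
Delete trivial equation plus(n,1) ≐ plus(n,1).
Delete trivial equation h(n,1,unit) ≐ h(n,1,unit).
No equations remain and no clash or occurs-check failure arose, so a unifier exists.

YES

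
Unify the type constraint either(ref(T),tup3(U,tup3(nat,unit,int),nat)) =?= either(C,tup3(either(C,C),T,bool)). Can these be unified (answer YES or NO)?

Decompose either/2: ref(T) =?= C,  tup3(U,tup3(nat,unit,int),nat) =?= tup3(either(C,C),T,bool).
Bind C := ref(T); substituting into the remaining equation gives: tup3(U,tup3(nat,unit,int),nat) =?= tup3(either(ref(T),ref(T)),T,bool).
Decompose tup3/3: U =?= either(ref(T),ref(T)),  tup3(nat,unit,int) =?= T,  nat =?= bool.
Bind U := either(ref(T),ref(T)); no other remaining equation mentions U.
Bind T := tup3(nat,unit,int); no other remaining equation mentions T. Substituting into the earlier bindings gives C := ref(tup3(nat,unit,int)), U := either(ref(tup3(nat,unit,int)),ref(tup3(nat,unit,int))).
Clash: constants nat and bool differ; no unifier exists.

NO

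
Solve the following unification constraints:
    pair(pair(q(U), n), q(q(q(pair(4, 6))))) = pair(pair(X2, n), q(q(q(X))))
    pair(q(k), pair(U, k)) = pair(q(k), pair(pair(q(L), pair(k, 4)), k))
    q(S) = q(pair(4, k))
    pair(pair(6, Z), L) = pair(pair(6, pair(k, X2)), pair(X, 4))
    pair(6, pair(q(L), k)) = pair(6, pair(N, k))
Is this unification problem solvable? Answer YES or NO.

YES

Decompose pair/2: pair(q(U), n) = pair(X2, n),  q(q(q(pair(4, 6)))) = q(q(q(X))).
Decompose pair/2: q(U) = X2,  n = n.
Bind X2 := q(U); substituting into the one remaining equation that mentions X2 gives: pair(pair(6, Z), L) = pair(pair(6, pair(k, q(U))), pair(X, 4)).
Delete trivial equation n = n.
Decompose q/1: q(q(pair(4, 6))) = q(q(X)).
Decompose q/1: q(pair(4, 6)) = q(X).
Decompose q/1: pair(4, 6) = X.
Bind X := pair(4, 6); substituting into the one remaining equation that mentions X gives: pair(pair(6, Z), L) = pair(pair(6, pair(k, q(U))), pair(pair(4, 6), 4)).
Decompose pair/2: q(k) = q(k),  pair(U, k) = pair(pair(q(L), pair(k, 4)), k).
Delete trivial equation q(k) = q(k).
Decompose pair/2: U = pair(q(L), pair(k, 4)),  k = k.
Bind U := pair(q(L), pair(k, 4)); substituting into the one remaining equation that mentions U gives: pair(pair(6, Z), L) = pair(pair(6, pair(k, q(pair(q(L), pair(k, 4))))), pair(pair(4, 6), 4)). Substituting into the earlier binding gives X2 := q(pair(q(L), pair(k, 4))).
Delete trivial equation k = k.
Decompose q/1: S = pair(4, k).
Bind S := pair(4, k); no other remaining equation mentions S.
Decompose pair/2: pair(6, Z) = pair(6, pair(k, q(pair(q(L), pair(k, 4))))),  L = pair(pair(4, 6), 4).
Decompose pair/2: 6 = 6,  Z = pair(k, q(pair(q(L), pair(k, 4)))).
Delete trivial equation 6 = 6.
Bind Z := pair(k, q(pair(q(L), pair(k, 4)))); no other remaining equation mentions Z.
Bind L := pair(pair(4, 6), 4); substituting into the remaining equation gives: pair(6, pair(q(pair(pair(4, 6), 4)), k)) = pair(6, pair(N, k)). Substituting into the earlier bindings gives X2 := q(pair(q(pair(pair(4, 6), 4)), pair(k, 4))), U := pair(q(pair(pair(4, 6), 4)), pair(k, 4)), Z := pair(k, q(pair(q(pair(pair(4, 6), 4)), pair(k, 4)))).
Decompose pair/2: 6 = 6,  pair(q(pair(pair(4, 6), 4)), k) = pair(N, k).
Delete trivial equation 6 = 6.
Decompose pair/2: q(pair(pair(4, 6), 4)) = N,  k = k.
Bind N := q(pair(pair(4, 6), 4)); no other remaining equation mentions N.
Delete trivial equation k = k.
No equations remain and no clash or occurs-check failure arose, so a unifier exists.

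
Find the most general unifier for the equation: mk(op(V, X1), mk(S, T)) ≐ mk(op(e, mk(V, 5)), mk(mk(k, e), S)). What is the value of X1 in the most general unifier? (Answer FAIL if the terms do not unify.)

Decompose mk/2: op(V, X1) ≐ op(e, mk(V, 5)),  mk(S, T) ≐ mk(mk(k, e), S).
Decompose op/2: V ≐ e,  X1 ≐ mk(V, 5).
Bind V := e; substituting into the one remaining equation that mentions V gives: X1 ≐ mk(e, 5).
Bind X1 := mk(e, 5); no other remaining equation mentions X1.
Decompose mk/2: S ≐ mk(k, e),  T ≐ S.
Bind S := mk(k, e); substituting into the remaining equation gives: T ≐ mk(k, e).
Bind T := mk(k, e).
MGU = { V -> e, X1 -> mk(e, 5), S -> mk(k, e), T -> mk(k, e) }, so X1 -> mk(e, 5).

mk(e, 5)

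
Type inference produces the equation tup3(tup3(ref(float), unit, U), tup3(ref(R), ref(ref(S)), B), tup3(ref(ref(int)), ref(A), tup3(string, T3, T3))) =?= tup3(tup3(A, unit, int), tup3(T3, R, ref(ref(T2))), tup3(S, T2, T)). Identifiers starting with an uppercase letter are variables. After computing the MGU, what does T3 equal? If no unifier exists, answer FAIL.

ref(ref(ref(ref(ref(int)))))

Decompose tup3/3: tup3(ref(float), unit, U) =?= tup3(A, unit, int),  tup3(ref(R), ref(ref(S)), B) =?= tup3(T3, R, ref(ref(T2))),  tup3(ref(ref(int)), ref(A), tup3(string, T3, T3)) =?= tup3(S, T2, T).
Decompose tup3/3: ref(float) =?= A,  unit =?= unit,  U =?= int.
Bind A := ref(float); substituting into the one remaining equation that mentions A gives: tup3(ref(ref(int)), ref(ref(float)), tup3(string, T3, T3)) =?= tup3(S, T2, T).
Delete trivial equation unit =?= unit.
Bind U := int; no other remaining equation mentions U.
Decompose tup3/3: ref(R) =?= T3,  ref(ref(S)) =?= R,  B =?= ref(ref(T2)).
Bind T3 := ref(R); substituting into the one remaining equation that mentions T3 gives: tup3(ref(ref(int)), ref(ref(float)), tup3(string, ref(R), ref(R))) =?= tup3(S, T2, T).
Bind R := ref(ref(S)); substituting into the one remaining equation that mentions R gives: tup3(ref(ref(int)), ref(ref(float)), tup3(string, ref(ref(ref(S))), ref(ref(ref(S))))) =?= tup3(S, T2, T). Substituting into the earlier binding gives T3 := ref(ref(ref(S))).
Bind B := ref(ref(T2)); no other remaining equation mentions B.
Decompose tup3/3: ref(ref(int)) =?= S,  ref(ref(float)) =?= T2,  tup3(string, ref(ref(ref(S))), ref(ref(ref(S)))) =?= T.
Bind S := ref(ref(int)); substituting into the one remaining equation that mentions S gives: tup3(string, ref(ref(ref(ref(ref(int))))), ref(ref(ref(ref(ref(int)))))) =?= T. Substituting into the earlier bindings gives T3 := ref(ref(ref(ref(ref(int))))), R := ref(ref(ref(ref(int)))).
Bind T2 := ref(ref(float)); no other remaining equation mentions T2. Substituting into the earlier binding gives B := ref(ref(ref(ref(float)))).
Bind T := tup3(string, ref(ref(ref(ref(ref(int))))), ref(ref(ref(ref(ref(int)))))).
MGU = { A ↦ ref(float), U ↦ int, T3 ↦ ref(ref(ref(ref(ref(int))))), R ↦ ref(ref(ref(ref(int)))), B ↦ ref(ref(ref(ref(float)))), S ↦ ref(ref(int)), T2 ↦ ref(ref(float)), T ↦ tup3(string, ref(ref(ref(ref(ref(int))))), ref(ref(ref(ref(ref(int)))))) }, so T3 ↦ ref(ref(ref(ref(ref(int))))).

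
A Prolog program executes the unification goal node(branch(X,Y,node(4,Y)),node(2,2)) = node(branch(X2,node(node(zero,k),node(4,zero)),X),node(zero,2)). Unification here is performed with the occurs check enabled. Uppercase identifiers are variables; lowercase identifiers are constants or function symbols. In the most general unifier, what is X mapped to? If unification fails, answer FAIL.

FAIL

Decompose node/2: branch(X,Y,node(4,Y)) = branch(X2,node(node(zero,k),node(4,zero)),X),  node(2,2) = node(zero,2).
Decompose branch/3: X = X2,  Y = node(node(zero,k),node(4,zero)),  node(4,Y) = X.
Bind X := X2; substituting into the one remaining equation that mentions X gives: node(4,Y) = X2.
Bind Y := node(node(zero,k),node(4,zero)); substituting into the one remaining equation that mentions Y gives: node(4,node(node(zero,k),node(4,zero))) = X2.
Bind X2 := node(4,node(node(zero,k),node(4,zero))); no other remaining equation mentions X2. Substituting into the earlier binding gives X := node(4,node(node(zero,k),node(4,zero))).
Decompose node/2: 2 = zero,  2 = 2.
Clash: constants 2 and zero differ; no unifier exists.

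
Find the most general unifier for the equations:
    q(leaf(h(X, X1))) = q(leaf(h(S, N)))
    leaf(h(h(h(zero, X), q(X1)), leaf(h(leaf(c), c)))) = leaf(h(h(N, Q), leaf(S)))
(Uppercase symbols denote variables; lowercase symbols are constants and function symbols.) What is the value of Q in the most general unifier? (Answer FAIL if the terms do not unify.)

Decompose q/1: leaf(h(X, X1)) = leaf(h(S, N)).
Decompose leaf/1: h(X, X1) = h(S, N).
Decompose h/2: X = S,  X1 = N.
Bind X := S; substituting into the one remaining equation that mentions X gives: leaf(h(h(h(zero, S), q(X1)), leaf(h(leaf(c), c)))) = leaf(h(h(N, Q), leaf(S))).
Bind X1 := N; substituting into the remaining equation gives: leaf(h(h(h(zero, S), q(N)), leaf(h(leaf(c), c)))) = leaf(h(h(N, Q), leaf(S))).
Decompose leaf/1: h(h(h(zero, S), q(N)), leaf(h(leaf(c), c))) = h(h(N, Q), leaf(S)).
Decompose h/2: h(h(zero, S), q(N)) = h(N, Q),  leaf(h(leaf(c), c)) = leaf(S).
Decompose h/2: h(zero, S) = N,  q(N) = Q.
Bind N := h(zero, S); substituting into the one remaining equation that mentions N gives: q(h(zero, S)) = Q. Substituting into the earlier binding gives X1 := h(zero, S).
Bind Q := q(h(zero, S)); no other remaining equation mentions Q.
Decompose leaf/1: h(leaf(c), c) = S.
Bind S := h(leaf(c), c). Substituting into the earlier bindings gives X := h(leaf(c), c), X1 := h(zero, h(leaf(c), c)), N := h(zero, h(leaf(c), c)), Q := q(h(zero, h(leaf(c), c))).
MGU = { X ↦ h(leaf(c), c), X1 ↦ h(zero, h(leaf(c), c)), N ↦ h(zero, h(leaf(c), c)), Q ↦ q(h(zero, h(leaf(c), c))), S ↦ h(leaf(c), c) }, so Q ↦ q(h(zero, h(leaf(c), c))).

q(h(zero, h(leaf(c), c)))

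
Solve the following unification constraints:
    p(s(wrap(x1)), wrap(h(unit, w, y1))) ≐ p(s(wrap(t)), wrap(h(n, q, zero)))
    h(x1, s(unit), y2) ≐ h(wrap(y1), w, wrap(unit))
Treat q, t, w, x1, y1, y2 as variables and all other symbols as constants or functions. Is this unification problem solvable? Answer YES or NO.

Decompose p/2: s(wrap(x1)) ≐ s(wrap(t)),  wrap(h(unit, w, y1)) ≐ wrap(h(n, q, zero)).
Decompose s/1: wrap(x1) ≐ wrap(t).
Decompose wrap/1: x1 ≐ t.
Bind x1 := t; substituting into the one remaining equation that mentions x1 gives: h(t, s(unit), y2) ≐ h(wrap(y1), w, wrap(unit)).
Decompose wrap/1: h(unit, w, y1) ≐ h(n, q, zero).
Decompose h/3: unit ≐ n,  w ≐ q,  y1 ≐ zero.
Clash: constants unit and n differ; no unifier exists.

NO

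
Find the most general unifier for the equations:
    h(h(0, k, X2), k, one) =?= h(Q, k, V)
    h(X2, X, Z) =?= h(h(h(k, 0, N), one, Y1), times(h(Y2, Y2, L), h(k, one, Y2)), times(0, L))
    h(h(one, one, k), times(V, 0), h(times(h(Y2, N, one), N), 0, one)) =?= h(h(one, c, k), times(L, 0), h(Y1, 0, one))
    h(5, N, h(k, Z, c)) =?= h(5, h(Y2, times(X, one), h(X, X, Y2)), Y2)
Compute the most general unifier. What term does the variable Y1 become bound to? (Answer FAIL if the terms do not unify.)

FAIL

Decompose h/3: h(0, k, X2) =?= Q,  k =?= k,  one =?= V.
Bind Q := h(0, k, X2); no other remaining equation mentions Q.
Delete trivial equation k =?= k.
Bind V := one; substituting into the one remaining equation that mentions V gives: h(h(one, one, k), times(one, 0), h(times(h(Y2, N, one), N), 0, one)) =?= h(h(one, c, k), times(L, 0), h(Y1, 0, one)).
Decompose h/3: X2 =?= h(h(k, 0, N), one, Y1),  X =?= times(h(Y2, Y2, L), h(k, one, Y2)),  Z =?= times(0, L).
Bind X2 := h(h(k, 0, N), one, Y1); no other remaining equation mentions X2. Substituting into the earlier binding gives Q := h(0, k, h(h(k, 0, N), one, Y1)).
Bind X := times(h(Y2, Y2, L), h(k, one, Y2)); substituting into the one remaining equation that mentions X gives: h(5, N, h(k, Z, c)) =?= h(5, h(Y2, times(times(h(Y2, Y2, L), h(k, one, Y2)), one), h(times(h(Y2, Y2, L), h(k, one, Y2)), times(h(Y2, Y2, L), h(k, one, Y2)), Y2)), Y2).
Bind Z := times(0, L); substituting into the one remaining equation that mentions Z gives: h(5, N, h(k, times(0, L), c)) =?= h(5, h(Y2, times(times(h(Y2, Y2, L), h(k, one, Y2)), one), h(times(h(Y2, Y2, L), h(k, one, Y2)), times(h(Y2, Y2, L), h(k, one, Y2)), Y2)), Y2).
Decompose h/3: h(one, one, k) =?= h(one, c, k),  times(one, 0) =?= times(L, 0),  h(times(h(Y2, N, one), N), 0, one) =?= h(Y1, 0, one).
Decompose h/3: one =?= one,  one =?= c,  k =?= k.
Delete trivial equation one =?= one.
Clash: constants one and c differ; no unifier exists.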